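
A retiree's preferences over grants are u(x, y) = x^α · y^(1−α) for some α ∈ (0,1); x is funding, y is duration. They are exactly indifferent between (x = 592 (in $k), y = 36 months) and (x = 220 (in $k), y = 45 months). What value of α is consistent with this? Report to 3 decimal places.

Set the two utilities equal: 592^α·36^(1−α) = 220^α·45^(1−α).
Rearrange to (592/220)^α = (45/36)^(1−α) and take logs: α·0.989879 = (1−α)·0.223144.
Thus α·(1.213023) = 0.223144, so α = 0.223144/1.213023 ≈ 0.184.

α ≈ 0.184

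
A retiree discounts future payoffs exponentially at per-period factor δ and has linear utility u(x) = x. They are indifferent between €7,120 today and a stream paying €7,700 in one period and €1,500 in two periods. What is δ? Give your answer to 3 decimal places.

Equating present values: 7120 = 7700δ + 1500δ².
So 1500δ² + 7700δ − 7120 = 0.
δ = (−7700 + √(7700² + 4·1500·7120)) / (2·1500) = (−7700 + √102010000.00) / 3000 ≈ 0.800.

δ ≈ 0.800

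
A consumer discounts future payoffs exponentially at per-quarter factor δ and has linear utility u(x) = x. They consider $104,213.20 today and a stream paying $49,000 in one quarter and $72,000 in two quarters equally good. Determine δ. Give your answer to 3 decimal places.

Present value of the stream is 49000·δ + 72000·δ². Indifference gives 49000δ + 72000δ² = 104213.20.
That is, 72000δ² + 49000δ − 104213.20 = 0, a quadratic in δ.
δ = (−49000 + √(49000² + 4·72000·104213.20)) / (2·72000) = (−49000 + √32414401600.00) / 144000 ≈ 0.910.

δ ≈ 0.910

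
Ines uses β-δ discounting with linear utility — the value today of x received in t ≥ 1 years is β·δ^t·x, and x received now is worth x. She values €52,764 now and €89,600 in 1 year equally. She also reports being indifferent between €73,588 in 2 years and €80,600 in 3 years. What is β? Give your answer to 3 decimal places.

The second indifference involves only future payoffs, so β cancels: β·δ^2·73588 = β·δ^3·80600, giving δ = 73588/80600 = 0.91300.
Now use the now-vs-future pair: 52764 = β·δ·89600 gives β = 52764/(0.91300·89600) ≈ 0.645.

β ≈ 0.645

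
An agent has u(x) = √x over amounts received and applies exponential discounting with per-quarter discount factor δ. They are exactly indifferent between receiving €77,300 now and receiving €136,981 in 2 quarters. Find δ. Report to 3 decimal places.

δ ≈ 0.867

Indifference means u(77300) = δ^2 · u(136981), so δ^2 = u(77300)/u(136981).
Since u(x) = √x, δ^2 = √(77300/136981) = 0.75121.
Taking the square root: δ = 0.75121^(1/2) ≈ 0.867.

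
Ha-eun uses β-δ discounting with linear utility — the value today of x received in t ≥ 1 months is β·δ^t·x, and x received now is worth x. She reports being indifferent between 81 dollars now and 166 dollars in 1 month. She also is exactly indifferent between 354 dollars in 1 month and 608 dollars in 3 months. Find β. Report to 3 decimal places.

β ≈ 0.639

The second indifference involves only future payoffs, so β cancels: β·δ^1·354 = β·δ^3·608, giving δ^2 = 354/608 = 0.58224, so δ = 0.76304.
Substituting δ into 81 = β·δ·166: β = 81/(126.665) ≈ 0.639.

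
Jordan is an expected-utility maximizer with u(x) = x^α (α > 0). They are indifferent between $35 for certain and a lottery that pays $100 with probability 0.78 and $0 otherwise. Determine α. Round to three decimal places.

α ≈ 0.237

EU(lottery) = 0.78·100^α + 0.22·0 = 0.78·100^α.
Indifference: 35^α = 0.78·100^α, so (35/100)^α = 0.78.
Taking logs: α·ln(35/100) = ln(0.78), so α = -0.248461 / -1.049822 ≈ 0.237.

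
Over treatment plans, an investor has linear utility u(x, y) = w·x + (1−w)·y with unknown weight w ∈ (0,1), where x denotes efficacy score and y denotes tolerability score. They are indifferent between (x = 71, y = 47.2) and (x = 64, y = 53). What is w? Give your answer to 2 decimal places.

w = 0.45

Indifference: w·71 + (1−w)·47.2 = w·64 + (1−w)·53.
w·(71−64) = (1−w)·(53−47.2), i.e. w·7 = (1−w)·5.8.
So w/(1−w) = 5.8/7 = 0.8286, giving w = 5.8/(7+5.8) = 0.45.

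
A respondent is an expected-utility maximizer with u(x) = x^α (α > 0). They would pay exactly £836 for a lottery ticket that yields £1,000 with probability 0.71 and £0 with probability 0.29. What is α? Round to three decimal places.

α ≈ 1.912

The lottery's expected utility is 0.71·u(1000) + 0.29·u(0) = 0.71·1000^α (since u(0) = 0 for α > 0).
Indifference: 836^α = 0.71·1000^α, so (836/1000)^α = 0.71.
Taking logs: α·ln(836/1000) = ln(0.71), so α = -0.342490 / -0.179127 ≈ 1.912.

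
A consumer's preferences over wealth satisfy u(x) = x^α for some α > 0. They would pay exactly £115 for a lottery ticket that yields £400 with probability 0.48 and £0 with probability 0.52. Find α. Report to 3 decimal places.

α ≈ 0.589

Since u(0) = 0, the lottery's EU is 0.48·400^α.
Indifference: 115^α = 0.48·400^α, so (115/400)^α = 0.48.
Take logs: α = ln 0.48 / ln(115/400) ≈ 0.58881.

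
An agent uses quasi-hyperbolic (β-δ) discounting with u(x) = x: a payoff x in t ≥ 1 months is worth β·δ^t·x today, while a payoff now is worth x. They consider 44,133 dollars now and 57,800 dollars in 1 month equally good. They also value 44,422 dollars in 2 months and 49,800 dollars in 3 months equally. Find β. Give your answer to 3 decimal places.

β ≈ 0.856

Both payoffs in the second observation are in the future, so β drops out: δ^2·44422 = δ^3·49800 ⇒ δ = 44422/49800 = 0.89201.
Substituting δ into 44133 = β·δ·57800: β = 44133/(51558.064) ≈ 0.856.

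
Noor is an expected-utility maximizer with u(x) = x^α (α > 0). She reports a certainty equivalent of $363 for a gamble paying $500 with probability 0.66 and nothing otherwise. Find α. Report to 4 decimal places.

EU(lottery) = 0.66·500^α + 0.34·0 = 0.66·500^α.
Setting u(363) equal to that: 363^α = 0.66·500^α ⇒ (363/500)^α = 0.66.
Take logs: α = ln 0.66 / ln(363/500) ≈ 1.297653.

α ≈ 1.2977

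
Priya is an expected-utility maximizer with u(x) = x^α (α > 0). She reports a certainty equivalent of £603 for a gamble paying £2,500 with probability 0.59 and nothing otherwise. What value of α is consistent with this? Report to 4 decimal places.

α ≈ 0.3710

EU(lottery) = 0.59·2500^α + 0.41·0 = 0.59·2500^α.
Setting u(603) equal to that: 603^α = 0.59·2500^α ⇒ (603/2500)^α = 0.59.
Taking logs: α·ln(603/2500) = ln(0.59), so α = -0.5276327 / -1.4221288 ≈ 0.3710.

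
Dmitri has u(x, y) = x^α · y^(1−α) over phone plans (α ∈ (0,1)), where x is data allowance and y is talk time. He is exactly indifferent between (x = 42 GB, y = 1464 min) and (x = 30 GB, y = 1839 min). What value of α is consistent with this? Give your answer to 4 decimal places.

The Cobb–Douglas utilities coincide, so 42^α·1464^(1−α) = 30^α·1839^(1−α).
(42/30)^α = (1839/1464)^(1−α); take logs: α·ln(42/30) = (1−α)·ln(1839/1464), i.e. α·0.3364722 = (1−α)·0.2280495.
So α/(1−α) = (0.2280495)/(0.3364722) = 0.6777662, and α = 0.6777662/1.6777662 ≈ 0.4040.

α ≈ 0.4040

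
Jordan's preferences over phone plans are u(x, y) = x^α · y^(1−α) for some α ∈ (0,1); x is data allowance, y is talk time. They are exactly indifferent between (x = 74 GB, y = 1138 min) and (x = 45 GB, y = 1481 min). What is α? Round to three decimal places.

The Cobb–Douglas utilities coincide, so 74^α·1138^(1−α) = 45^α·1481^(1−α).
(74/45)^α = (1481/1138)^(1−α); take logs: α·ln(74/45) = (1−α)·ln(1481/1138), i.e. α·0.497403 = (1−α)·0.263445.
Thus α·(0.760848) = 0.263445, so α = 0.263445/0.760848 ≈ 0.346.

α ≈ 0.346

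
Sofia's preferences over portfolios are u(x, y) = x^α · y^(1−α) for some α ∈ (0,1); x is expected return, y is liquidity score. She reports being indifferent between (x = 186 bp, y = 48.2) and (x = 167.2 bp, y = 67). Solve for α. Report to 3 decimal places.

α ≈ 0.756

Set the two utilities equal: 186^α·48.2^(1−α) = 167.2^α·67^(1−α).
Taking logs: α·ln 186 + (1−α)·ln 48.2 = α·ln 167.2 + (1−α)·ln 67, i.e. α·0.106556 = (1−α)·0.329334.
With A = 0.106556 and B = 0.329334: α·A = (1−α)·B, so α = B/(A+B) = 0.329334/0.435890 ≈ 0.756.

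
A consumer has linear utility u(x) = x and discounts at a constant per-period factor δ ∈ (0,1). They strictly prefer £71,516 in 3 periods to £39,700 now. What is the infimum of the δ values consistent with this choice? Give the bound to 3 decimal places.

δ > 0.822

Under u(x) = x this choice says 39700 < δ^3·71516.
So δ^3 > 39700/71516 = 0.55512; taking the cube root of both positive sides preserves the inequality.
δ > 0.55512^(1/3) = 0.822.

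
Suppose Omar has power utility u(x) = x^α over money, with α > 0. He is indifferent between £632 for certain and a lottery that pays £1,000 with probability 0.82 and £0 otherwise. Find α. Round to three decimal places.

α ≈ 0.432

Since u(0) = 0, the lottery's EU is 0.82·1000^α.
Indifference: 632^α = 0.82·1000^α, so (632/1000)^α = 0.82.
α = ln(0.82) / ln(632/1000) = -0.198451/-0.458866 ≈ 0.432.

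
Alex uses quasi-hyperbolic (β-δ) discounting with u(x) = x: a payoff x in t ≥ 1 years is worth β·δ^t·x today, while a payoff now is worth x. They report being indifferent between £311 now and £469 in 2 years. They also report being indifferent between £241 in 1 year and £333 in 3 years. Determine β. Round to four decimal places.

Both payoffs in the second observation are in the future, so β drops out: δ^1·241 = δ^3·333 ⇒ δ^2 = 241/333 = 0.72372, so δ = 0.85072.
The first indifference: 311 = β·δ^2·469, so β = 311/(δ^2·469) = 311/(0.72372·469) ≈ 0.9163.

β ≈ 0.9163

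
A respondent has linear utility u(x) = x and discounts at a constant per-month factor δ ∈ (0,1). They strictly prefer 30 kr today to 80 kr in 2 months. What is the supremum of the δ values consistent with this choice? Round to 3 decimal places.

δ < 0.612

Under u(x) = x this choice says 30 > δ^2·80.
Hence δ^2 < 30/80 = 0.37500, and x ↦ x^(1/2) is increasing on (0,∞).
δ < (30/80)^(1/2) ≈ 0.612.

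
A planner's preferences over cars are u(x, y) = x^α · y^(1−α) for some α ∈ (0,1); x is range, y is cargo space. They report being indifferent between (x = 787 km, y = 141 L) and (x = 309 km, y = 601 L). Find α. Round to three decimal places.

α ≈ 0.608

Indifference: 787^α · 141^(1−α) = 309^α · 601^(1−α).
Taking logs: α·ln 787 + (1−α)·ln 141 = α·ln 309 + (1−α)·ln 601, i.e. α·0.934887 = (1−α)·1.449835.
So α/(1−α) = (1.449835)/(0.934887) = 1.550813, and α = 1.550813/2.550813 ≈ 0.608.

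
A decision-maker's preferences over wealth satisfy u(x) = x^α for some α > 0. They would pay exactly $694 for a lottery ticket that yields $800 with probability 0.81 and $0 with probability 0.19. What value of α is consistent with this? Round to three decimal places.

α ≈ 1.482

EU(lottery) = 0.81·800^α + 0.19·0 = 0.81·800^α.
Setting u(694) equal to that: 694^α = 0.81·800^α ⇒ (694/800)^α = 0.81.
α = ln(0.81) / ln(694/800) = -0.210721/-0.142140 ≈ 1.482.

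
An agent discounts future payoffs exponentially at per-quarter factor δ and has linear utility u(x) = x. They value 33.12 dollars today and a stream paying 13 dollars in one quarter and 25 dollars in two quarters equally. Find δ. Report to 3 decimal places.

The stream is worth 13δ + 25δ² today, so 13δ + 25δ² = 33.12.
That is, 25δ² + 13δ − 33.12 = 0, a quadratic in δ.
By the quadratic formula (taking the positive root), δ = (−13 + √3481.00) / 50 ≈ 0.920.

δ ≈ 0.920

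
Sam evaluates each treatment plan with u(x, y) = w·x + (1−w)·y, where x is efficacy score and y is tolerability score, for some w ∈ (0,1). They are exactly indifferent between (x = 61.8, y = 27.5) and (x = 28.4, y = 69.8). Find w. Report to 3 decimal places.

w = 0.559

Equating utilities: w·61.8 + (1−w)·27.5 = w·28.4 + (1−w)·69.8.
Collecting terms: w·33.4 = (1−w)·42.3.
So w/(1−w) = 42.3/33.4 = 1.2665, giving w = 42.3/(33.4+42.3) = 0.559.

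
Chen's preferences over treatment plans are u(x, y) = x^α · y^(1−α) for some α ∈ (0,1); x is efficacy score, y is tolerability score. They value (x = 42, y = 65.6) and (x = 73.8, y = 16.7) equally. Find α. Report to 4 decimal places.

Indifference: 42^α · 65.6^(1−α) = 73.8^α · 16.7^(1−α).
Taking logs: α·ln 42 + (1−α)·ln 65.6 = α·ln 73.8 + (1−α)·ln 16.7, i.e. α·-0.5636891 = (1−α)·-1.3681670.
So α/(1−α) = (-1.3681670)/(-0.5636891) = 2.4271660, and α = 2.4271660/3.4271660 ≈ 0.7082.

α ≈ 0.7082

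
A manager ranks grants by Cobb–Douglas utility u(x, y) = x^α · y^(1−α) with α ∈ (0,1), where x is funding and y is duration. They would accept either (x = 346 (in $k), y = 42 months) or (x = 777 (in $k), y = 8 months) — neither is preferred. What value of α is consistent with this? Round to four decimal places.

The Cobb–Douglas utilities coincide, so 346^α·42^(1−α) = 777^α·8^(1−α).
(346/777)^α = (8/42)^(1−α); take logs: α·ln(346/777) = (1−α)·ln(8/42), i.e. α·-0.8090016 = (1−α)·-1.6582281.
So α/(1−α) = (-1.6582281)/(-0.8090016) = 2.0497217, and α = 2.0497217/3.0497217 ≈ 0.6721.

α ≈ 0.6721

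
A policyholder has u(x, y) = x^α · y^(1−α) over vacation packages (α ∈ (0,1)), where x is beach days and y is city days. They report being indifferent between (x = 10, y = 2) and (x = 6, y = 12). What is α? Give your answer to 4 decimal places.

α ≈ 0.7782

Indifference: 10^α · 2^(1−α) = 6^α · 12^(1−α).
Rearrange to (10/6)^α = (12/2)^(1−α) and take logs: α·0.5108256 = (1−α)·1.7917595.
So α/(1−α) = (1.7917595)/(0.5108256) = 3.5075758, and α = 3.5075758/4.5075758 ≈ 0.7782.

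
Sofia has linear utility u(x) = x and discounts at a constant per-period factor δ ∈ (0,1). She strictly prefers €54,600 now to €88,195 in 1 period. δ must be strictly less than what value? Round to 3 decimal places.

δ < 0.619

Comparing present values: 54600 > δ·88195.
Dividing through by 88195 gives δ < 0.61908.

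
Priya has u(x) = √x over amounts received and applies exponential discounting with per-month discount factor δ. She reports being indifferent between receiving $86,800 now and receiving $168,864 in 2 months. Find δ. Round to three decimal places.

The payoff in 2 months is discounted by δ^2, so u(86800) = δ^2·u(168864) and δ^2 = u(86800)/u(168864).
Since u(x) = √x, δ^2 = √(86800/168864) = 0.71695.
Hence δ = (0.71695)^(1/2) = 0.84673.

δ ≈ 0.847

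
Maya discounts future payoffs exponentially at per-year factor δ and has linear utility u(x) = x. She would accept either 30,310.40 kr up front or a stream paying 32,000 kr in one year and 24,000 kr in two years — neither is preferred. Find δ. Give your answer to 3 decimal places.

δ ≈ 0.640

The stream is worth 32000δ + 24000δ² today, so 32000δ + 24000δ² = 30310.40.
So 24000δ² + 32000δ − 30310.40 = 0.
δ = (−32000 + √(32000² + 4·24000·30310.40)) / (2·24000) = (−32000 + √3933798400.00) / 48000 ≈ 0.640.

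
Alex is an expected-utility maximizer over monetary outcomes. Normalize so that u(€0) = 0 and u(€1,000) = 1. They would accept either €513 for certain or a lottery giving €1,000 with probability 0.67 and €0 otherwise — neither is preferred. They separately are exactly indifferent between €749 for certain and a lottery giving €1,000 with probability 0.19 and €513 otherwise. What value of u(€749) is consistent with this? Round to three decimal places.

First, u(€513) = 0.67·u(€1,000) + 0.33·u(€0) = 0.67.
Then u(€749) = 0.19·u(€1,000) + 0.81·u(€513) = 0.19·1.00 + 0.81·0.67 = 0.7327.

0.733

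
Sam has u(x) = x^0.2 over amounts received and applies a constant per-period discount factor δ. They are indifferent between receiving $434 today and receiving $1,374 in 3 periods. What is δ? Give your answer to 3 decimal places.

δ ≈ 0.926

Indifference means u(434) = δ^3 · u(1374), so δ^3 = u(434)/u(1374).
Since u(x) = x^0.2, δ^3 = (434/1374)^0.2 = 0.31587^0.2 = 0.79415.
So δ = 0.79415^(1/3) ≈ 0.926.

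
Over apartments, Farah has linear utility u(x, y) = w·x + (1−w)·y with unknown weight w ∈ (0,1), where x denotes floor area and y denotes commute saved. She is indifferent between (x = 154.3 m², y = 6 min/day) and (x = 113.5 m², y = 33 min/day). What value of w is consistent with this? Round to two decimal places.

u(154.3,6) = u(113.5,33) means w·154.3 + (1−w)·6 = w·113.5 + (1−w)·33.
w·(154.3−113.5) = (1−w)·(33−6), i.e. w·40.8 = (1−w)·27.
The marginal rate of substitution is 27/40.8, so w = 27/(40.8+27) = 0.40.

w = 0.40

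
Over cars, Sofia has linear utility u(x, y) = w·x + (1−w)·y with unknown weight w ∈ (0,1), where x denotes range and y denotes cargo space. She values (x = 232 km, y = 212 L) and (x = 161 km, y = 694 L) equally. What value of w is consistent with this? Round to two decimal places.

u(232,212) = u(161,694) means w·232 + (1−w)·212 = w·161 + (1−w)·694.
w·(232−161) = (1−w)·(694−212), i.e. w·71 = (1−w)·482.
The marginal rate of substitution is 482/71, so w = 482/(71+482) = 0.87.

w = 0.87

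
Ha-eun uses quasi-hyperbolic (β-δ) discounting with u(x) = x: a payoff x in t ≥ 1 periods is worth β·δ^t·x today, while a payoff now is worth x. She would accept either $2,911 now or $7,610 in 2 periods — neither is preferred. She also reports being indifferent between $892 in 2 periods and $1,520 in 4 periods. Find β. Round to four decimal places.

β ≈ 0.6518

The second indifference involves only future payoffs, so β cancels: β·δ^2·892 = β·δ^4·1520, giving δ^2 = 892/1520 = 0.58684, so δ = 0.76606.
Now use the now-vs-future pair: 2911 = β·δ^2·7610 gives β = 2911/(0.58684·7610) ≈ 0.6518.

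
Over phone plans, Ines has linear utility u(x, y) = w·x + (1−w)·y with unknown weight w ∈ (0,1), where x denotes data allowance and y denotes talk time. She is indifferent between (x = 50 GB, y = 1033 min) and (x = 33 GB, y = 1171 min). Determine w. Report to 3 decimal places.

w = 0.890

u(50,1033) = u(33,1171) means w·50 + (1−w)·1033 = w·33 + (1−w)·1171.
Rearranging, 17·w − 138·(1−w) = 0.
The marginal rate of substitution is 138/17, so w = 138/(17+138) = 0.890.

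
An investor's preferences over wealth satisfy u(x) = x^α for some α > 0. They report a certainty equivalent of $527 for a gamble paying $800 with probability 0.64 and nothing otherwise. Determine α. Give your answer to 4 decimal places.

Since u(0) = 0, the lottery's EU is 0.64·800^α.
Setting u(527) equal to that: 527^α = 0.64·800^α ⇒ (527/800)^α = 0.64.
Take logs: α = ln 0.64 / ln(527/800) ≈ 1.069179.

α ≈ 1.0692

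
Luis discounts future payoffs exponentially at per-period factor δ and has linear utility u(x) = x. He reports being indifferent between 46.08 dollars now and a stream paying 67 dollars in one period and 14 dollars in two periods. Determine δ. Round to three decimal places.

δ ≈ 0.610

The stream is worth 67δ + 14δ² today, so 67δ + 14δ² = 46.08.
So 14δ² + 67δ − 46.08 = 0.
By the quadratic formula (taking the positive root), δ = (−67 + √7069.48) / 28 ≈ 0.610.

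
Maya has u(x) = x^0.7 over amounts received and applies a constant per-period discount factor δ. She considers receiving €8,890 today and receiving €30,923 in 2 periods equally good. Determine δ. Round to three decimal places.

δ ≈ 0.646

The payoff in 2 periods is discounted by δ^2, so u(8890) = δ^2·u(30923) and δ^2 = u(8890)/u(30923).
Since u(x) = x^0.7, δ^2 = (8890/30923)^0.7 = 0.28749^0.7 = 0.41786.
Hence δ = (0.41786)^(1/2) = 0.64642.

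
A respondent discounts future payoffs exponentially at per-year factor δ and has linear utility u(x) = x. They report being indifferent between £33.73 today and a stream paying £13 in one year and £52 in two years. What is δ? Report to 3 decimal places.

Present value of the stream is 13·δ + 52·δ². Indifference gives 13δ + 52δ² = 33.73.
So 52δ² + 13δ − 33.73 = 0.
By the quadratic formula (taking the positive root), δ = (−13 + √7184.84) / 104 ≈ 0.690.

δ ≈ 0.690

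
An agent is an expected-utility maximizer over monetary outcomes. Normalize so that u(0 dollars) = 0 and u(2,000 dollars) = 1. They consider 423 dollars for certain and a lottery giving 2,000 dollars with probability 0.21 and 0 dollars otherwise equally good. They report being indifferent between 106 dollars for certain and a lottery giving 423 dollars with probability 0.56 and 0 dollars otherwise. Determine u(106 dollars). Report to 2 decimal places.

From the first indifference, u(423 dollars) = 0.21·u(2,000 dollars) + 0.79·u(0 dollars) = 0.21·1 + 0.79·0 = 0.21.
Chaining: u(106 dollars) = 0.56·0.21 + 0.44·0.00 = 0.1176.

0.12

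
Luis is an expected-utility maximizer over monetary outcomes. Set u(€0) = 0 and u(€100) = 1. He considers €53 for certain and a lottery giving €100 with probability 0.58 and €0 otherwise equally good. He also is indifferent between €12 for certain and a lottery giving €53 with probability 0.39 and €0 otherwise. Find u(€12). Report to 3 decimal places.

0.226

The first gamble pins u(€53): it must equal 0.58·1 + 0.42·0 = 0.58.
Chaining: u(€12) = 0.39·0.58 + 0.61·0.00 = 0.2262.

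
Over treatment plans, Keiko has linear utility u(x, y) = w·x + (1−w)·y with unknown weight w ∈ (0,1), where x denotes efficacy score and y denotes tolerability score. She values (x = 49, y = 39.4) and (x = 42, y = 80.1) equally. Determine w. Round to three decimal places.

u(49,39.4) = u(42,80.1) means w·49 + (1−w)·39.4 = w·42 + (1−w)·80.1.
w·(49−42) = (1−w)·(80.1−39.4), i.e. w·7 = (1−w)·40.7.
So w/(1−w) = 40.7/7 = 5.8143, giving w = 40.7/(7+40.7) = 0.853.

w = 0.853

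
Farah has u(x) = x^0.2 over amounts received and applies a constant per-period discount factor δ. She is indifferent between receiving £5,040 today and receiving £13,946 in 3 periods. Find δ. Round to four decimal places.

Indifference means u(5040) = δ^3 · u(13946), so δ^3 = u(5040)/u(13946).
With u(x) = x^0.2: δ^3 = 5040^0.2/13946^0.2 = (5040/13946)^0.2 = 0.81582.
So δ = 0.81582^(1/3) ≈ 0.9344.

δ ≈ 0.9344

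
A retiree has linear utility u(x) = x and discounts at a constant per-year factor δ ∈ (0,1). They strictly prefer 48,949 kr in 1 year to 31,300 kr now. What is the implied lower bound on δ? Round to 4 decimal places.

Under u(x) = x this choice says 31300 < δ·48949.
Dividing through by 48949 gives δ > 0.63944.

δ > 0.6394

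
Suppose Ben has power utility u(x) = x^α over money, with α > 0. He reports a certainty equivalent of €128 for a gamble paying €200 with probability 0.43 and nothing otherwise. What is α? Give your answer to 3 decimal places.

The lottery's expected utility is 0.43·u(200) + 0.57·u(0) = 0.43·200^α (since u(0) = 0 for α > 0).
Setting u(128) equal to that: 128^α = 0.43·200^α ⇒ (128/200)^α = 0.43.
Take logs: α = ln 0.43 / ln(128/200) ≈ 1.89109.

α ≈ 1.891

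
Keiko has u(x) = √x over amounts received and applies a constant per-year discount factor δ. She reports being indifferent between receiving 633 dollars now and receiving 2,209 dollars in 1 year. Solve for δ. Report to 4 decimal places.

Indifference means u(633) = δ · u(2209), so δ = u(633)/u(2209).
With u(x) = √x: δ = √633/√2209 = √(633/2209) = 0.53531.

δ ≈ 0.5353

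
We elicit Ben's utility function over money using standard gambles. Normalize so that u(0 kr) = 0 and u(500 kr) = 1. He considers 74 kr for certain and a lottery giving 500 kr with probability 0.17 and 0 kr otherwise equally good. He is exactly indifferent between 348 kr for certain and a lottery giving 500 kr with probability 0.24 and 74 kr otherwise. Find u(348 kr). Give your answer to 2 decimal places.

The first gamble pins u(74 kr): it must equal 0.17·1 + 0.83·0 = 0.17.
The second indifference gives u(348 kr) = 0.24·u(500 kr) + 0.76·u(74 kr) = 0.24·1.00 + 0.76·0.17 = 0.3692.

0.37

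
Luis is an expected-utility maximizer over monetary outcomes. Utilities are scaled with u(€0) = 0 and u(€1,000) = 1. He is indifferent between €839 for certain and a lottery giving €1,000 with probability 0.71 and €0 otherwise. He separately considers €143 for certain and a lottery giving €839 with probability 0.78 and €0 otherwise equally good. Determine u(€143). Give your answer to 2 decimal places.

The first gamble pins u(€839): it must equal 0.71·1 + 0.29·0 = 0.71.
Chaining: u(€143) = 0.78·0.71 + 0.22·0.00 = 0.5538.

0.55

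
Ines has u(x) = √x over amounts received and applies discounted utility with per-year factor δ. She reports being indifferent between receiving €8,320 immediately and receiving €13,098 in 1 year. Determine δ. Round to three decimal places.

δ ≈ 0.797

Indifference means u(8320) = δ · u(13098), so δ = u(8320)/u(13098).
With u(x) = √x: δ = √8320/√13098 = √(8320/13098) = 0.79700.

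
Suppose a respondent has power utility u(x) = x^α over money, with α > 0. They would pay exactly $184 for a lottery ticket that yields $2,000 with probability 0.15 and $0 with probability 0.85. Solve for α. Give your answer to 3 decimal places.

α ≈ 0.795

Since u(0) = 0, the lottery's EU is 0.15·2000^α.
Indifference: 184^α = 0.15·2000^α, so (184/2000)^α = 0.15.
Take logs: α = ln 0.15 / ln(184/2000) ≈ 0.79512.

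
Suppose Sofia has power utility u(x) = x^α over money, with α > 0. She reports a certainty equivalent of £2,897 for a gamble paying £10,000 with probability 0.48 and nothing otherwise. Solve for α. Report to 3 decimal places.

α ≈ 0.592

EU(lottery) = 0.48·10000^α + 0.52·0 = 0.48·10000^α.
Indifference: 2897^α = 0.48·10000^α, so (2897/10000)^α = 0.48.
α = ln(0.48) / ln(2897/10000) = -0.733969/-1.238909 ≈ 0.592.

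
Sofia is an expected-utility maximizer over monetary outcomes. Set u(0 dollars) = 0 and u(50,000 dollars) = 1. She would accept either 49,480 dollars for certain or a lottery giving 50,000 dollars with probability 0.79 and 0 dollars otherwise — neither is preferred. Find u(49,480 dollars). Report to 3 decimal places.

0.790

By the standard-gamble method, u(49,480 dollars) is just the indifference probability on the best outcome: 0.79.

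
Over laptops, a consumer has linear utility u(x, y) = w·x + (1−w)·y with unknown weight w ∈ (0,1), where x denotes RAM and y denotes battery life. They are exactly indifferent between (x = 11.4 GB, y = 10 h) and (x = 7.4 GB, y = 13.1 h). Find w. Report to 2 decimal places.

u(11.4,10) = u(7.4,13.1) means w·11.4 + (1−w)·10 = w·7.4 + (1−w)·13.1.
w·(11.4−7.4) = (1−w)·(13.1−10), i.e. w·4 = (1−w)·3.1.
The marginal rate of substitution is 3.1/4, so w = 3.1/(4+3.1) = 0.44.

w = 0.44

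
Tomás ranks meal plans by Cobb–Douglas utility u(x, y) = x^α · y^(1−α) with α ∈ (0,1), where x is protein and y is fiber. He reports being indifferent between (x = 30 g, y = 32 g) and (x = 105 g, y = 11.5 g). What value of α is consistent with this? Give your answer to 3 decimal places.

Indifference: 30^α · 32^(1−α) = 105^α · 11.5^(1−α).
Rearrange to (30/105)^α = (11.5/32)^(1−α) and take logs: α·-1.252763 = (1−α)·-1.023389.
With A = -1.252763 and B = -1.023389: α·A = (1−α)·B, so α = B/(A+B) = -1.023389/-2.276152 ≈ 0.450.

α ≈ 0.450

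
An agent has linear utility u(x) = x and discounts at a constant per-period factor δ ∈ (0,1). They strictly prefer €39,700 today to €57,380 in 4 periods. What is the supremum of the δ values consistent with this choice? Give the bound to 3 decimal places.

δ < 0.912

Comparing present values: 39700 > δ^4·57380.
Dividing by 57380: δ^4 < 0.69188. Both sides are positive, so the 4th root keeps the direction.
δ < 0.69188^(1/4) = 0.912.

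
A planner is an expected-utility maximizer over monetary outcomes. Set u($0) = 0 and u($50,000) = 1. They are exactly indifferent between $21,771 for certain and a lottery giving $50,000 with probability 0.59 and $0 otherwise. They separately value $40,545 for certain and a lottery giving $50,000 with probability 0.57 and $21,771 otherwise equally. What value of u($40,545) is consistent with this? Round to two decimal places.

The first gamble pins u($21,771): it must equal 0.59·1 + 0.41·0 = 0.59.
Chaining: u($40,545) = 0.57·1.00 + 0.43·0.59 = 0.8237.

0.82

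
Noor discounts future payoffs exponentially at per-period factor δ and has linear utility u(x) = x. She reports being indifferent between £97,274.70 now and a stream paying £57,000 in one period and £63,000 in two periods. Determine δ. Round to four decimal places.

Present value of the stream is 57000·δ + 63000·δ². Indifference gives 57000δ + 63000δ² = 97274.70.
So 63000δ² + 57000δ − 97274.70 = 0.
By the quadratic formula (taking the positive root), δ = (−57000 + √27762224400.00) / 126000 ≈ 0.8700.

δ ≈ 0.8700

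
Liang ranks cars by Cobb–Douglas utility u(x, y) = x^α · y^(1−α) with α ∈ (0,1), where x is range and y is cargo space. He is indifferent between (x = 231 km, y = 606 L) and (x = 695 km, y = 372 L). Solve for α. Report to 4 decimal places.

α ≈ 0.3070

The Cobb–Douglas utilities coincide, so 231^α·606^(1−α) = 695^α·372^(1−α).
(231/695)^α = (372/606)^(1−α); take logs: α·ln(231/695) = (1−α)·ln(372/606), i.e. α·-1.1014941 = (1−α)·-0.4879861.
With A = -1.1014941 and B = -0.4879861: α·A = (1−α)·B, so α = B/(A+B) = -0.4879861/-1.5894802 ≈ 0.3070.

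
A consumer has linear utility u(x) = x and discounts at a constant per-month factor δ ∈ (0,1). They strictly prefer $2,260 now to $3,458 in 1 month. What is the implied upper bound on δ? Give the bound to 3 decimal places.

Comparing present values: 2260 > δ·3458.
So δ < 2260/3458 = 0.65356.

δ < 0.654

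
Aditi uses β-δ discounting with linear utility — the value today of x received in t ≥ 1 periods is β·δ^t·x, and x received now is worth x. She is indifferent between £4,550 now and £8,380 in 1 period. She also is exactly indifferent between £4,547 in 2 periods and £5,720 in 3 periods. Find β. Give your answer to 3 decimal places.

β ≈ 0.683

The second indifference involves only future payoffs, so β cancels: β·δ^2·4547 = β·δ^3·5720, giving δ = 4547/5720 = 0.79493.
Now use the now-vs-future pair: 4550 = β·δ·8380 gives β = 4550/(0.79493·8380) ≈ 0.683.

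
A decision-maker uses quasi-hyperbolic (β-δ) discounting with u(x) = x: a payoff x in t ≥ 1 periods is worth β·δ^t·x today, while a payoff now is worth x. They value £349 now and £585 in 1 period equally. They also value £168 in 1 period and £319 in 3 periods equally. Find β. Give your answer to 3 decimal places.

Both payoffs in the second observation are in the future, so β drops out: δ^1·168 = δ^3·319 ⇒ δ^2 = 168/319 = 0.52665, so δ = 0.72570.
Now use the now-vs-future pair: 349 = β·δ·585 gives β = 349/(0.72570·585) ≈ 0.822.

β ≈ 0.822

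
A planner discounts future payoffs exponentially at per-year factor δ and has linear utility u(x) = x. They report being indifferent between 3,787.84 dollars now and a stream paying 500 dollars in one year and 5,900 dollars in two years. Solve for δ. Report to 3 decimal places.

δ ≈ 0.760

Equating present values: 3787.84 = 500δ + 5900δ².
Rearranged: 5900δ² + 500δ − 3787.84 = 0.
δ = (−500 + √(500² + 4·5900·3787.84)) / (2·5900) = (−500 + √89643024.00) / 11800 ≈ 0.760.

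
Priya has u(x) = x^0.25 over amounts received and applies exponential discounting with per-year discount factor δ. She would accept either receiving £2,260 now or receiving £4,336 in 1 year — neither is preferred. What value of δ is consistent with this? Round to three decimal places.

Equating discounted utilities: u(2260) = δ·u(4336) ⇒ δ = u(2260)/u(4336).
With u(x) = x^0.25: δ = 2260^0.25/4336^0.25 = (2260/4336)^0.25 = 0.84968.

δ ≈ 0.850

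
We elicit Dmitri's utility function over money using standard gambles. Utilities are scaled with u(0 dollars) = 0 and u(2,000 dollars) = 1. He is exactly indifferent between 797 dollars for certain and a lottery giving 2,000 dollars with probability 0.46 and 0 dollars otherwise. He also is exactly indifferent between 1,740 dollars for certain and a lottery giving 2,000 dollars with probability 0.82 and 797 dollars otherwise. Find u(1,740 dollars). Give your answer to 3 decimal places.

0.903

From the first indifference, u(797 dollars) = 0.46·u(2,000 dollars) + 0.54·u(0 dollars) = 0.46·1 + 0.54·0 = 0.46.
Chaining: u(1,740 dollars) = 0.82·1.00 + 0.18·0.46 = 0.9028.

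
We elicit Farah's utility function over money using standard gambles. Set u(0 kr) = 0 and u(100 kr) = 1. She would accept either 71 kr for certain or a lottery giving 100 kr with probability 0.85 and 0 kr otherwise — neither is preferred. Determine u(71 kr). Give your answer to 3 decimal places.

The indifference gives u(71 kr) = 0.85·u(100 kr) + 0.15·u(0 kr) = 0.85·1 + 0.15·0 = 0.85.

0.850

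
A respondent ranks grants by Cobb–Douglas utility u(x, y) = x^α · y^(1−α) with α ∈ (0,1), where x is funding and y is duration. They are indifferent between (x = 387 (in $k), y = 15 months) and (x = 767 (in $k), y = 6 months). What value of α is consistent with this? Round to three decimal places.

α ≈ 0.573

Set the two utilities equal: 387^α·15^(1−α) = 767^α·6^(1−α).
(387/767)^α = (6/15)^(1−α); take logs: α·ln(387/767) = (1−α)·ln(6/15), i.e. α·-0.684062 = (1−α)·-0.916291.
With A = -0.684062 and B = -0.916291: α·A = (1−α)·B, so α = B/(A+B) = -0.916291/-1.600353 ≈ 0.573.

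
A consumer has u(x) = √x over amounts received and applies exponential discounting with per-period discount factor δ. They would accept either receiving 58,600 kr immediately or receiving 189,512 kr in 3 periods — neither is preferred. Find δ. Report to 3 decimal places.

Indifference means u(58600) = δ^3 · u(189512), so δ^3 = u(58600)/u(189512).
With u(x) = √x: δ^3 = √58600/√189512 = √(58600/189512) = 0.55607.
So δ = 0.55607^(1/3) ≈ 0.822.

δ ≈ 0.822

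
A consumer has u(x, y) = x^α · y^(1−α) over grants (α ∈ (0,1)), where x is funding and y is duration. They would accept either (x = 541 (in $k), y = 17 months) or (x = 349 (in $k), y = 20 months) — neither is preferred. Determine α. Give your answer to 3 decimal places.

α ≈ 0.270

Set the two utilities equal: 541^α·17^(1−α) = 349^α·20^(1−α).
(541/349)^α = (20/17)^(1−α); take logs: α·ln(541/349) = (1−α)·ln(20/17), i.e. α·0.438347 = (1−α)·0.162519.
With A = 0.438347 and B = 0.162519: α·A = (1−α)·B, so α = B/(A+B) = 0.162519/0.600866 ≈ 0.270.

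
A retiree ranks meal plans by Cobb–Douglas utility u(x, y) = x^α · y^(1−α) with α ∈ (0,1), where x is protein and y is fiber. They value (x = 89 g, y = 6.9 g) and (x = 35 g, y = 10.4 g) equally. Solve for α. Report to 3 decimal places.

α ≈ 0.305

Indifference: 89^α · 6.9^(1−α) = 35^α · 10.4^(1−α).
Rearrange to (89/35)^α = (10.4/6.9)^(1−α) and take logs: α·0.933288 = (1−α)·0.410284.
With A = 0.933288 and B = 0.410284: α·A = (1−α)·B, so α = B/(A+B) = 0.410284/1.343572 ≈ 0.305.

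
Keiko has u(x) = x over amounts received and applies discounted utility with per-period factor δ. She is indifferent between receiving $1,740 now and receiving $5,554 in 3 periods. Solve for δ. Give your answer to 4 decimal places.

δ ≈ 0.6792

Equating discounted utilities: u(1740) = δ^3·u(5554) ⇒ δ^3 = u(1740)/u(5554).
With u(x) = x: δ^3 = 1740/5554 = 0.31329.
Taking the cube root: δ = 0.31329^(1/3) ≈ 0.6792.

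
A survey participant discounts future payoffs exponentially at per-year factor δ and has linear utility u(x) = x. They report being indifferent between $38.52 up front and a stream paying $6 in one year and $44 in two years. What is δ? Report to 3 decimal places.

δ ≈ 0.870

Present value of the stream is 6·δ + 44·δ². Indifference gives 6δ + 44δ² = 38.52.
So 44δ² + 6δ − 38.52 = 0.
δ = (−6 + √(6² + 4·44·38.52)) / (2·44) = (−6 + √6815.52) / 88 ≈ 0.870.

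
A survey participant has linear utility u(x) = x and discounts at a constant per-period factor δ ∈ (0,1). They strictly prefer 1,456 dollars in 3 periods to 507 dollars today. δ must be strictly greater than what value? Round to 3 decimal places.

δ > 0.704

Comparing present values: 507 < δ^3·1456.
So δ^3 > 507/1456 = 0.34821; taking the cube root of both positive sides preserves the inequality.
δ > 0.34821^(1/3) = 0.704.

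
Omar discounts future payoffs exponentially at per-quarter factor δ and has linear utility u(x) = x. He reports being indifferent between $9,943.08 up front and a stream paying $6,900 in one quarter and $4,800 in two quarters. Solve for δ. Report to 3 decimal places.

δ ≈ 0.890

The stream is worth 6900δ + 4800δ² today, so 6900δ + 4800δ² = 9943.08.
So 4800δ² + 6900δ − 9943.08 = 0.
δ = (−6900 + √(6900² + 4·4800·9943.08)) / (2·4800) = (−6900 + √238517136.00) / 9600 ≈ 0.890.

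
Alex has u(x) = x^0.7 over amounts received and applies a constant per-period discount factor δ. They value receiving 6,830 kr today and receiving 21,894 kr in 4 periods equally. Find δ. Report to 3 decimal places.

δ ≈ 0.816

Equating discounted utilities: u(6830) = δ^4·u(21894) ⇒ δ^4 = u(6830)/u(21894).
Since u(x) = x^0.7, δ^4 = (6830/21894)^0.7 = 0.31196^0.7 = 0.44245.
Hence δ = (0.44245)^(1/4) = 0.81558.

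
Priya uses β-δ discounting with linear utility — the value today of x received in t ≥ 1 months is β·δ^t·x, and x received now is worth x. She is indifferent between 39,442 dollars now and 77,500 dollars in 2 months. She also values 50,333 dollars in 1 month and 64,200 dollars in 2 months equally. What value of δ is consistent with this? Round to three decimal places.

From the later pair, β·δ^1·50333 = β·δ^2·64200; dividing through, δ = 50333/64200 = 0.78400.

δ ≈ 0.784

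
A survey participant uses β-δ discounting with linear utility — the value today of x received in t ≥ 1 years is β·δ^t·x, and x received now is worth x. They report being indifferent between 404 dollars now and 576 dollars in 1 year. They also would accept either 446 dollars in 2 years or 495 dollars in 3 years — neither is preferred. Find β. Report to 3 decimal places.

From the later pair, β·δ^2·446 = β·δ^3·495; dividing through, δ = 446/495 = 0.90101.
Substituting δ into 404 = β·δ·576: β = 404/(518.982) ≈ 0.778.

β ≈ 0.778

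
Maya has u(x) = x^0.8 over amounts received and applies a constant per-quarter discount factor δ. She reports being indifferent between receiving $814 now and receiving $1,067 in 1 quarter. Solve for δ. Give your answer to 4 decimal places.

Indifference means u(814) = δ · u(1067), so δ = u(814)/u(1067).
With u(x) = x^0.8: δ = 814^0.8/1067^0.8 = (814/1067)^0.8 = 0.80532.

δ ≈ 0.8053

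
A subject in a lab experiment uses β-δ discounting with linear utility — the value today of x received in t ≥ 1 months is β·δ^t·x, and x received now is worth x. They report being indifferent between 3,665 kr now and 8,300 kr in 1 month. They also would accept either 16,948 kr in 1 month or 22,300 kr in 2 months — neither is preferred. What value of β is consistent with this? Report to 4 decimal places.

β ≈ 0.5810

The second indifference involves only future payoffs, so β cancels: β·δ^1·16948 = β·δ^2·22300, giving δ = 16948/22300 = 0.76000.
The first indifference: 3665 = β·δ·8300, so β = 3665/(δ·8300) = 3665/(0.76000·8300) ≈ 0.5810.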